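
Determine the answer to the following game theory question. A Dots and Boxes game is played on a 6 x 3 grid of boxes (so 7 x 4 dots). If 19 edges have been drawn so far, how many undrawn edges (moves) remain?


Grid: 6 x 3 boxes, i.e. 7 rows and 4 columns of dots.
Horizontal edges: (rows + 1) * cols = 7 * 3 = 21
Vertical edges: rows * (cols + 1) = 6 * 4 = 24
Total edges: 21 + 24 = 45
Edges drawn: 19
Remaining: 45 - 19 = 26

26


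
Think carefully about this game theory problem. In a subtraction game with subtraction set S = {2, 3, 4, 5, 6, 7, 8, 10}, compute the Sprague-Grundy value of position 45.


The subtraction set is S = {2, 3, 4, 5, 6, 7, 8, 10}.
G(k) = mex{ G(k - s) : s in S, s <= k }. We compute iteratively: G(0) = 0.
G(1) = mex({}) = 0
G(2) = mex({0}) = 1
G(3) = mex({0}) = 1
G(4) = mex({0, 1}) = 2
G(5) = mex({0, 1}) = 2
G(6) = mex({0, 1, 2}) = 3
G(7) = mex({0, 1, 2}) = 3
G(8) = mex({0, 1, 2, 3}) = 4
G(9) = mex({0, 1, 2, 3}) = 4
G(10) = mex({0, 1, 2, 3, 4}) = 5
G(11) = mex({0, 1, 2, 3, 4}) = 5
G(12) = mex({1, 2, 3, 4, 5}) = 0
G(13) = mex({1, 2, 3, 4, 5}) = 0
G(14) = mex({0, 2, 3, 4, 5}) = 1
G(15) = mex({0, 2, 3, 4, 5}) = 1
G(16) = mex({0, 1, 3, 4, 5}) = 2
G(17) = mex({0, 1, 3, 4, 5}) = 2
G(18) = mex({0, 1, 2, 4, 5}) = 3
G(19) = mex({0, 1, 2, 4, 5}) = 3
G(20) = mex({0, 1, 2, 3, 5}) = 4
G(21) = mex({0, 1, 2, 3, 5}) = 4
Observe that G(12)..G(21) = 0, 0, 1, 1, 2, 2, 3, 3, 4, 4 repeats G(0)..G(9) = 0, 0, 1, 1, 2, 2, 3, 3, 4, 4.
For k >= max(S) = 10, G(k) is determined by the previous 10 values G(k-10)..G(k-1); a window of 10 consecutive values has recurred shifted by 12, so by induction G(k + 12) = G(k) for all k >= 0: the sequence is periodic from the start with period 12.
One period: G(0..11) = 0, 0, 1, 1, 2, 2, 3, 3, 4, 4, 5, 5.
45 mod 12 = 9, so G(45) = G(9) = 4.

4


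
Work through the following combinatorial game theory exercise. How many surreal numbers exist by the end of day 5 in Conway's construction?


Day 0: {|} = 0 is born. Count = 1.
Day n: the number of surreal numbers born by day n is 2^(n+1) - 1.
By day 0: 2^1 - 1 = 1
By day 1: 2^2 - 1 = 3
By day 2: 2^3 - 1 = 7
By day 3: 2^4 - 1 = 15
By day 4: 2^5 - 1 = 31
By day 5: 2^6 - 1 = 63
By day 5: 63 surreal numbers.

63


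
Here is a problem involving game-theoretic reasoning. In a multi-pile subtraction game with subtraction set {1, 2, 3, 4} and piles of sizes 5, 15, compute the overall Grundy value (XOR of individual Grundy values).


Subtraction set: {1, 2, 3, 4}
For this subtraction set, G(n) = n mod 5 (period = max + 1 = 5).
Pile 1 (size 5): G(5) = 5 mod 5 = 0
Pile 2 (size 15): G(15) = 15 mod 5 = 0
Total Grundy value = XOR of all: 0 XOR 0 = 0

0


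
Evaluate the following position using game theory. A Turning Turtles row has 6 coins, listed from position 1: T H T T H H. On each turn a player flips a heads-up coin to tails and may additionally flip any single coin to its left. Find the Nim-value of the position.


Coins: T H T T H H
Key fact: a single head at position k behaves exactly like a Nim heap of size k (turning it to T and optionally flipping a coin at j < k corresponds to moving the heap from k to j, or to 0), and heads combine as a disjunctive sum (two heads at the same place would cancel, matching j XOR j = 0). So the Nim-value is the XOR of the 1-indexed positions of the heads.
Face-up positions (1-indexed): [2, 5, 6]
XOR 0 with 2: 0 XOR 2 = 2
XOR 2 with 5: 2 XOR 5 = 7
XOR 7 with 6: 7 XOR 6 = 1
Nim-value = 1

1


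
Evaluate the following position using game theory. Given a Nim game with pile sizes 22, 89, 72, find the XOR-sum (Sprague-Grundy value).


We need the XOR (exclusive or) of all pile sizes.
After XOR-ing pile 1 (size 22): 0 XOR 22 = 22
After XOR-ing pile 2 (size 89): 22 XOR 89 = 79
After XOR-ing pile 3 (size 72): 79 XOR 72 = 7
The Nim-value of this position is 7.

7


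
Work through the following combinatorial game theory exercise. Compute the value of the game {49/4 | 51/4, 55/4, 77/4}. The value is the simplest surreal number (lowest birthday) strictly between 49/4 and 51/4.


Left options: {49/4}, max = 49/4
Right options: {51/4, 55/4, 77/4}, min = 51/4
All options are numbers and max(Left) < min(Right), so by the simplicity theorem the value is the simplest (earliest-born) number strictly between 49/4 and 51/4.
No integer lies strictly between 49/4 and 51/4, so the value is the dyadic rational m/2^k in the interval with the smallest k (then m odd); search k = 1, 2, ...:
Denominator 2: 25/2 lies strictly between 49/4 and 51/4 -- found.
The simplest number in the interval is 25/2.
Game value = 25/2

25/2


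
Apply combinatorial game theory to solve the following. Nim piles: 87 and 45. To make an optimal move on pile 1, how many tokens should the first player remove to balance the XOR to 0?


Piles: 87 and 45
Current XOR: 87 XOR 45 = 122 (non-zero, so this is an N-position).
To make the XOR zero, we need to find a move that balances the piles.
For pile 1 (size 87): target = 87 XOR 122 = 45
We reduce pile 1 from 87 to 45.
Tokens removed: 87 - 45 = 42
Verification: 45 XOR 45 = 0

42


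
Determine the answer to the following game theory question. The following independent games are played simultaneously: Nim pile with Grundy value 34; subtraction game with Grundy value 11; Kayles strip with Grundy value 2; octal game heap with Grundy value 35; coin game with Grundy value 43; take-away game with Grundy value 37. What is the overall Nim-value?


By the Sprague-Grundy theorem, the Grundy value of a sum of games is the XOR of individual Grundy values.
Nim pile: Grundy value = 34. Running XOR: 0 XOR 34 = 34
subtraction game: Grundy value = 11. Running XOR: 34 XOR 11 = 41
Kayles strip: Grundy value = 2. Running XOR: 41 XOR 2 = 43
octal game heap: Grundy value = 35. Running XOR: 43 XOR 35 = 8
coin game: Grundy value = 43. Running XOR: 8 XOR 43 = 35
take-away game: Grundy value = 37. Running XOR: 35 XOR 37 = 6
The combined Grundy value is 6.

6


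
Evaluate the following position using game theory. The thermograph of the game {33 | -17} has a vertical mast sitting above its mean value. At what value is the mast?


Game = {33 | -17}, a switch {a | b} with numbers a > b.
Its thermograph has left wall a - t and right wall b + t, which meet at t = (a - b)/2, where both equal (a + b)/2. So the mast (mean value) is at (a + b)/2.
Mean = (33 + (-17))/2 = 16/2 = 8

8


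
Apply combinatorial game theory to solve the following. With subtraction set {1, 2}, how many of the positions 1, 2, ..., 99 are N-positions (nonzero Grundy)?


Subtraction set S = {1, 2}, so G(n) = n mod 3.
G(n) = 0 when n is a multiple of 3.
Multiples of 3 in [1, 99]: 33
N-positions (nonzero Grundy) = 99 - 33 = 66

66


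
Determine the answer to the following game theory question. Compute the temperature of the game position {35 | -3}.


The game is {35 | -3}, a switch {a | b} with numbers a > b.
Cooling {a | b} by t gives {a - t | b + t}, which stops being hot when a - t = b + t, i.e. at t = (a - b)/2. So the temperature of a switch is (a - b)/2.
Temperature = (Left option - Right option) / 2
= (35 - (-3)) / 2
= 38 / 2
= 19

19


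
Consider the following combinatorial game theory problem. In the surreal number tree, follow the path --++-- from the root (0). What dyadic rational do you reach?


Sign expansion: --++--
Rule: track bounds (lo, hi), initially (-inf, +inf). On '+', the current value becomes lo and we move to the simplest number in (value, hi): value + 1 if hi = +inf, otherwise the midpoint (value + hi)/2. On '-', the current value becomes hi and we move to value - 1 if lo = -inf, otherwise the midpoint (lo + value)/2.
Start at 0.
Step 1: sign = -, move left. Bounds: (-inf, 0). Value = -1
Step 2: sign = -, move left. Bounds: (-inf, -1). Value = -2
Step 3: sign = +, move right. Bounds: (-2, -1). Value = -3/2
Step 4: sign = +, move right. Bounds: (-3/2, -1). Value = -5/4
Step 5: sign = -, move left. Bounds: (-3/2, -5/4). Value = -11/8
Step 6: sign = -, move left. Bounds: (-3/2, -11/8). Value = -23/16
The surreal number with sign expansion --++-- is -23/16.

-23/16


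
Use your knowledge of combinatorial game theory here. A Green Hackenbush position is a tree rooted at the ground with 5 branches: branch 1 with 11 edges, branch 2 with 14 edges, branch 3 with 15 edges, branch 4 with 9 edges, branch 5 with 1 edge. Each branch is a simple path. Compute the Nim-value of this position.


The tree has 5 branches from the ground vertex.
In Green Hackenbush, the Nim-value of a simple path of length k is k.
Branch 1: length 11, Nim-value = 11
Branch 2: length 14, Nim-value = 14
Branch 3: length 15, Nim-value = 15
Branch 4: length 9, Nim-value = 9
Branch 5: length 1, Nim-value = 1
Total Nim-value = XOR of all branch values:
0 XOR 11 = 11
11 XOR 14 = 5
5 XOR 15 = 10
10 XOR 9 = 3
3 XOR 1 = 2
Nim-value of the tree = 2

2


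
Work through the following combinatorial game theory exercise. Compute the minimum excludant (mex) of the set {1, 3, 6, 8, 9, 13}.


Set = {1, 3, 6, 8, 9, 13}
0 is NOT in the set. This is the mex.
mex = 0

0


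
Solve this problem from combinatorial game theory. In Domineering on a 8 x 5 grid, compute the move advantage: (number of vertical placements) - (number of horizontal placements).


Board is 8 x 5 (rows x cols).
Left (vertical) placements: (rows-1) * cols = 7 * 5 = 35
Right (horizontal) placements: rows * (cols-1) = 8 * 4 = 32
Advantage = Left - Right = 35 - 32 = 3

3


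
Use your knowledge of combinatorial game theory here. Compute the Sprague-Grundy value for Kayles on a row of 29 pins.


Kayles: a move removes 1 or 2 adjacent pins from a contiguous row.
Removing pins from a row of k leaves two independent rows (a, b) with a + b = k - 1 (one pin) or a + b = k - 2 (two pins); an end removal gives a = 0.
By Sprague-Grundy, G(k) = mex{ G(a) XOR G(b) } over all these splits. G(0) = 0.
G(1): splits (0,0):0^0=0 -> mex({0}) = 1
G(2): splits (0,1):0^1=1 (0,0):0^0=0 -> mex({0, 1}) = 2
G(3): splits (0,2):0^2=2 (1,1):1^1=0 (0,1):0^1=1 -> mex({0, 1, 2}) = 3
G(4): splits (0,3):0^3=3 (1,2):1^2=3 (0,2):0^2=2 (1,1):1^1=0 -> mex({0, 2, 3}) = 1
G(5): splits (0,4):0^1=1 (1,3):1^3=2 (2,2):2^2=0 (0,3):0^3=3 (1,2):1^2=3 -> mex({0, 1, 2, 3}) = 4
G(6) = mex({0, 1, 2, 4}) = 3
G(7) = mex({0, 1, 3, 4, 5}) = 2
G(8) = mex({0, 2, 3, 5, 6}) = 1
G(9) = mex({0, 1, 2, 3, 6, 7}) = 4
G(10) = mex({0, 1, 3, 4, 5, 7}) = 2
G(11) = mex({0, 1, 2, 3, 4, 5}) = 6
G(12) = mex({0, 1, 2, 3, 5, 6, 7}) = 4
G(13) = mex({0, 2, 3, 4, 6, 7}) = 1
G(14) = mex({0, 1, 4, 5, 6, 7}) = 2
G(15) = mex({0, 1, 2, 3, 4, 5, 6}) = 7
G(16) = mex({0, 2, 3, 5, 6, 7}) = 1
G(17) = mex({0, 1, 2, 3, 5, 6, 7}) = 4
G(18) = mex({0, 1, 2, 4, 5, 6}) = 3
G(19) = mex({0, 1, 3, 4, 5, 7}) = 2
G(20) = mex({0, 2, 3, 4, 5, 6, 7}) = 1
G(21) = mex({0, 1, 2, 3, 5, 6, 7}) = 4
G(22) = mex({0, 1, 2, 3, 4, 5, 7}) = 6
G(23) = mex({0, 1, 2, 3, 4, 5, 6}) = 7
G(24) = mex({0, 1, 2, 3, 5, 6, 7}) = 4
G(25) = mex({0, 2, 3, 4, 6, 7}) = 1
G(26) = mex({0, 1, 3, 4, 5, 6, 7}) = 2
G(27) = mex({0, 1, 2, 3, 4, 5, 6, 7}) = 8
G(28) = mex({0, 1, 2, 3, 4, 6, 7, 8}) = 5
G(29) = mex({0, 1, 2, 3, 5, 6, 7, 8, 9}) = 4
Therefore G(29) = 4.

4


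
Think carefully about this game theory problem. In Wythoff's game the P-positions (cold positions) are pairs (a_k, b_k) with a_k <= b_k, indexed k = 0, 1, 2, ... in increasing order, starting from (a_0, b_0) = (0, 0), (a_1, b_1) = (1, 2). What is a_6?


By Wythoff's theorem, a_k = floor(k * phi) and b_k = floor(k * phi^2) = a_k + k, where phi = (1 + sqrt(5))/2 is the golden ratio.
phi = (1 + sqrt(5))/2 = 1.618034
k = 6
k * phi = 6 * 1.618034 = 9.708204
a_6 = floor(k * phi) = 9

9


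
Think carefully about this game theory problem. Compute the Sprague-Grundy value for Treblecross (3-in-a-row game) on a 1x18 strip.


Treblecross: place X on empty cells; 3-in-a-row wins.
Playing within two cells of an existing X lets the opponent win at once, so sensible play treats the cells i-2..i+2 around each X as dead. The player left with no safe cell loses, so this is a normal-play take-away game on strips of safe cells.
Placing X at cell i (0-indexed) of a strip of k safe cells leaves independent strips of sizes max(0, i-2) and max(0, k-i-3). Hence G(k) = mex{ G(max(0,i-2)) XOR G(max(0,k-i-3)) : 0 <= i < k }, with G(0) = 0.
G(1): splits (0,0):0^0=0 -> mex({0}) = 1
G(2): splits (0,0):0^0=0 -> mex({0}) = 1
G(3): splits (0,0):0^0=0 -> mex({0}) = 1
G(4): splits (0,1):0^1=1 (0,0):0^0=0 -> mex({0, 1}) = 2
G(5): splits (0,2):0^1=1 (0,1):0^1=1 (0,0):0^0=0 -> mex({0, 1}) = 2
G(6) = mex({1}) = 0
G(7) = mex({0, 1, 2}) = 3
G(8) = mex({0, 1, 2}) = 3
G(9) = mex({0, 2}) = 1
G(10) = mex({0, 2, 3}) = 1
G(11) = mex({0, 3}) = 1
G(12) = mex({1, 3}) = 0
G(13) = mex({0, 1, 2, 3}) = 4
G(14) = mex({0, 1, 2}) = 3
G(15) = mex({0, 1, 2}) = 3
G(16) = mex({0, 1, 2, 4}) = 3
G(17) = mex({0, 1, 3, 4}) = 2
G(18) = mex({0, 1, 3, 4}) = 2
Therefore G(18) = 2.

2


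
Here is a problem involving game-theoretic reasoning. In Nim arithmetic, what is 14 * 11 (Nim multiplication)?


Nim multiplication is bilinear over XOR: (u XOR v) * w = (u*w) XOR (v*w).
So we split each operand into its bit components and XOR the pairwise Nim products.
14 = 2 + 4 + 8 (as XOR of powers of 2).
11 = 1 + 2 + 8 (as XOR of powers of 2).
Using the standard Nim-product table on single bits:
  2*2 = 3,   2*4 = 8,   2*8 = 12,
  4*4 = 6,   4*8 = 11,  8*8 = 13,
and  1*x = x (identity), k*l = l*k (commutative).
Pairwise Nim products:
  2 * 1 = 2
  2 * 2 = 3
  2 * 8 = 12
  4 * 1 = 4
  4 * 2 = 8
  4 * 8 = 11
  8 * 1 = 8
  8 * 2 = 12
  8 * 8 = 13
XOR them: 2 XOR 3 XOR 12 XOR 4 XOR 8 XOR 11 XOR 8 XOR 12 XOR 13 = 3.
Result: 14 * 11 = 3 (in Nim).

3


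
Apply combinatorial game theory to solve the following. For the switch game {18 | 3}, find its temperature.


The game is {18 | 3}, a switch {a | b} with numbers a > b.
Cooling {a | b} by t gives {a - t | b + t}, which stops being hot when a - t = b + t, i.e. at t = (a - b)/2. So the temperature of a switch is (a - b)/2.
Temperature = (Left option - Right option) / 2
= (18 - (3)) / 2
= 15 / 2
= 15/2

15/2


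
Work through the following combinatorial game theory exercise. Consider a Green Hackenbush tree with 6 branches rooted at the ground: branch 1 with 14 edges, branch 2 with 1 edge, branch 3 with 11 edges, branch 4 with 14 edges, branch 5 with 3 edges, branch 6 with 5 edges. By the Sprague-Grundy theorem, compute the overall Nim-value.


The tree has 6 branches from the ground vertex.
In Green Hackenbush, the Nim-value of a simple path of length k is k.
Branch 1: length 14, Nim-value = 14
Branch 2: length 1, Nim-value = 1
Branch 3: length 11, Nim-value = 11
Branch 4: length 14, Nim-value = 14
Branch 5: length 3, Nim-value = 3
Branch 6: length 5, Nim-value = 5
Total Nim-value = XOR of all branch values:
0 XOR 14 = 14
14 XOR 1 = 15
15 XOR 11 = 4
4 XOR 14 = 10
10 XOR 3 = 9
9 XOR 5 = 12
Nim-value of the tree = 12

12


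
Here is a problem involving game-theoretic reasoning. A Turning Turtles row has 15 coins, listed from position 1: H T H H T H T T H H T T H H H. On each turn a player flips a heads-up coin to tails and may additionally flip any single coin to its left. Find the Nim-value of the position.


Coins: H T H H T H T T H H T T H H H
Key fact: a single head at position k behaves exactly like a Nim heap of size k (turning it to T and optionally flipping a coin at j < k corresponds to moving the heap from k to j, or to 0), and heads combine as a disjunctive sum (two heads at the same place would cancel, matching j XOR j = 0). So the Nim-value is the XOR of the 1-indexed positions of the heads.
Face-up positions (1-indexed): [1, 3, 4, 6, 9, 10, 13, 14, 15]
XOR 0 with 1: 0 XOR 1 = 1
XOR 1 with 3: 1 XOR 3 = 2
XOR 2 with 4: 2 XOR 4 = 6
XOR 6 with 6: 6 XOR 6 = 0
XOR 0 with 9: 0 XOR 9 = 9
XOR 9 with 10: 9 XOR 10 = 3
XOR 3 with 13: 3 XOR 13 = 14
XOR 14 with 14: 14 XOR 14 = 0
XOR 0 with 15: 0 XOR 15 = 15
Nim-value = 15

15


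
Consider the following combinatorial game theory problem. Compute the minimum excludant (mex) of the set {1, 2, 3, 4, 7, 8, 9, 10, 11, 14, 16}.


Set = {1, 2, 3, 4, 7, 8, 9, 10, 11, 14, 16}
0 is NOT in the set. This is the mex.
mex = 0

0


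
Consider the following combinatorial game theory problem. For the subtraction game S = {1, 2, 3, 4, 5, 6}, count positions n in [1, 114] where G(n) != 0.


Subtraction set S = {1, 2, 3, 4, 5, 6}, so G(n) = n mod 7.
G(n) = 0 when n is a multiple of 7.
Multiples of 7 in [1, 114]: 16
N-positions (nonzero Grundy) = 114 - 16 = 98

98


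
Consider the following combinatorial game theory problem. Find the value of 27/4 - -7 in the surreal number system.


x = 27/4, y = -7
Converting to common denominator: 4
x = 27/4, y = -28/4
x - y = 27/4 - -7 = 55/4

55/4


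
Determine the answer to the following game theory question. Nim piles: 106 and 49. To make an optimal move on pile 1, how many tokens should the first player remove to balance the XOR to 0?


Piles: 106 and 49
Current XOR: 106 XOR 49 = 91 (non-zero, so this is an N-position).
To make the XOR zero, we need to find a move that balances the piles.
For pile 1 (size 106): target = 106 XOR 91 = 49
We reduce pile 1 from 106 to 49.
Tokens removed: 106 - 49 = 57
Verification: 49 XOR 49 = 0

57


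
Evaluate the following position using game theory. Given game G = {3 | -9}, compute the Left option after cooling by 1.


Original game: {3 | -9} (a switch {a | b} with a > b).
Cooling by t (for t below the temperature (a - b)/2 = 6) taxes each move by t: {a | b} cooled by t is {a - t | b + t}.
Cooling amount: t = 1
Cooled Left option: 3 - 1 = 2
Cooled Right option: -9 + 1 = -8
Cooled game: {2 | -8}
Left option = 2

2


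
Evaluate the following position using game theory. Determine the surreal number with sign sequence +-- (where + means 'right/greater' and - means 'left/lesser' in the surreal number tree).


Sign expansion: +--
Rule: track bounds (lo, hi), initially (-inf, +inf). On '+', the current value becomes lo and we move to the simplest number in (value, hi): value + 1 if hi = +inf, otherwise the midpoint (value + hi)/2. On '-', the current value becomes hi and we move to value - 1 if lo = -inf, otherwise the midpoint (lo + value)/2.
Start at 0.
Step 1: sign = +, move right. Bounds: (0, +inf). Value = 1
Step 2: sign = -, move left. Bounds: (0, 1). Value = 1/2
Step 3: sign = -, move left. Bounds: (0, 1/2). Value = 1/4
The surreal number with sign expansion +-- is 1/4.

1/4


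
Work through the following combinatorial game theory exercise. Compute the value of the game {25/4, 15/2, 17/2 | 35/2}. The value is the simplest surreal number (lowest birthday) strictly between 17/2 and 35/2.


Left options: {25/4, 15/2, 17/2}, max = 17/2
Right options: {35/2}, min = 35/2
All options are numbers and max(Left) < min(Right), so by the simplicity theorem the value is the simplest (earliest-born) number strictly between 17/2 and 35/2.
Integers 9 through 17 all lie strictly between 17/2 and 35/2.
Among integers, the simplest (lowest birthday = smallest |n|; 0 is born on day 0, +-n on day n) is 9.
No non-integer in the interval can be simpler: if x is a non-integer in the interval, then floor(x) or ceil(x) also lies in the interval (the interval contains an integer), and both are proper prefixes of x's sign expansion, i.e. born earlier. So the game value is 9.
Game value = 9

9


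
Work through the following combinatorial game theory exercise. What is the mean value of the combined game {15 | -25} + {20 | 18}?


G1 = {15 | -25}, G2 = {20 | 18}
Each is a switch {a | b} with numbers a > b; its mean value is (a + b)/2, and mean value is additive over game sums: m(G1 + G2) = m(G1) + m(G2).
Mean of G1 = (15 + (-25))/2 = -10/2 = -5
Mean of G2 = (20 + (18))/2 = 38/2 = 19
Mean of G1 + G2 = -5 + 19 = 14

14


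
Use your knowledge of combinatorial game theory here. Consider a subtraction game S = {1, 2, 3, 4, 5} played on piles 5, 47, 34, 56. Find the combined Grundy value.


Subtraction set: {1, 2, 3, 4, 5}
For this subtraction set, G(n) = n mod 6 (period = max + 1 = 6).
Pile 1 (size 5): G(5) = 5 mod 6 = 5
Pile 2 (size 47): G(47) = 47 mod 6 = 5
Pile 3 (size 34): G(34) = 34 mod 6 = 4
Pile 4 (size 56): G(56) = 56 mod 6 = 2
Total Grundy value = XOR of all: 5 XOR 5 XOR 4 XOR 2 = 6

6


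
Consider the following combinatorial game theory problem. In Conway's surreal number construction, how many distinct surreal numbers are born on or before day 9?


Day 0: {|} = 0 is born. Count = 1.
Day n: the number of surreal numbers born by day n is 2^(n+1) - 1.
By day 0: 2^1 - 1 = 1
By day 1: 2^2 - 1 = 3
By day 2: 2^3 - 1 = 7
By day 3: 2^4 - 1 = 15
By day 4: 2^5 - 1 = 31
By day 5: 2^6 - 1 = 63
By day 6: 2^7 - 1 = 127
By day 7: 2^8 - 1 = 255
By day 8: 2^9 - 1 = 511
By day 9: 2^10 - 1 = 1023
By day 9: 1023 surreal numbers.

1023


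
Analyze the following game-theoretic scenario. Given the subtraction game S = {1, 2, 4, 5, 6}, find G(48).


The subtraction set is S = {1, 2, 4, 5, 6}.
G(k) = mex{ G(k - s) : s in S, s <= k }. We compute iteratively: G(0) = 0.
G(1) = mex({0}) = 1
G(2) = mex({0, 1}) = 2
G(3) = mex({1, 2}) = 0
G(4) = mex({0, 2}) = 1
G(5) = mex({0, 1}) = 2
G(6) = mex({0, 1, 2}) = 3
G(7) = mex({0, 1, 2, 3}) = 4
G(8) = mex({0, 1, 2, 3, 4}) = 5
G(9) = mex({0, 1, 2, 4, 5}) = 3
G(10) = mex({1, 2, 3, 5}) = 0
G(11) = mex({0, 2, 3, 4}) = 1
G(12) = mex({0, 1, 3, 4, 5}) = 2
G(13) = mex({1, 2, 3, 4, 5}) = 0
G(14) = mex({0, 2, 3, 5}) = 1
G(15) = mex({0, 1, 3}) = 2
Observe that G(10)..G(15) = 0, 1, 2, 0, 1, 2 repeats G(0)..G(5) = 0, 1, 2, 0, 1, 2.
For k >= max(S) = 6, G(k) is determined by the previous 6 values G(k-6)..G(k-1); a window of 6 consecutive values has recurred shifted by 10, so by induction G(k + 10) = G(k) for all k >= 0: the sequence is periodic from the start with period 10.
One period: G(0..9) = 0, 1, 2, 0, 1, 2, 3, 4, 5, 3.
48 mod 10 = 8, so G(48) = G(8) = 5.

5


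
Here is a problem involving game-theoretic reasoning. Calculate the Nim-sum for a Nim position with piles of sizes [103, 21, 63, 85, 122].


We need the XOR (exclusive or) of all pile sizes.
After XOR-ing pile 1 (size 103): 0 XOR 103 = 103
After XOR-ing pile 2 (size 21): 103 XOR 21 = 114
After XOR-ing pile 3 (size 63): 114 XOR 63 = 77
After XOR-ing pile 4 (size 85): 77 XOR 85 = 24
After XOR-ing pile 5 (size 122): 24 XOR 122 = 98
The Nim-value of this position is 98.

98


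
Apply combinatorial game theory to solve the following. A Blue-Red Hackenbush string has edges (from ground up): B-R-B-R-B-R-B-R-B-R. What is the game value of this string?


Edges (from ground): B-R-B-R-B-R-B-R-B-R
By Berlekamp's sign-expansion rule, a Blue-Red Hackenbush stalk has the value of the surreal number whose sign sequence is the edge sequence with B -> + and R -> -.
Sign sequence: +-+-+-+-+-
Trace the sign expansion in the surreal number tree, starting from 0:
Edge 1: B (sign +) -> bounds (0, +inf), value = 1
Edge 2: R (sign -) -> bounds (0, 1), value = 1/2
Edge 3: B (sign +) -> bounds (1/2, 1), value = 3/4
Edge 4: R (sign -) -> bounds (1/2, 3/4), value = 5/8
Edge 5: B (sign +) -> bounds (5/8, 3/4), value = 11/16
Edge 6: R (sign -) -> bounds (5/8, 11/16), value = 21/32
Edge 7: B (sign +) -> bounds (21/32, 11/16), value = 43/64
Edge 8: R (sign -) -> bounds (21/32, 43/64), value = 85/128
Edge 9: B (sign +) -> bounds (85/128, 43/64), value = 171/256
Edge 10: R (sign -) -> bounds (85/128, 171/256), value = 341/512
Game value = 341/512

341/512


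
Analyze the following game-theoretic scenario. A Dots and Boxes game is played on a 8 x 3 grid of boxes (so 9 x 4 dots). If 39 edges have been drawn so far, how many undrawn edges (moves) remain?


Grid: 8 x 3 boxes, i.e. 9 rows and 4 columns of dots.
Horizontal edges: (rows + 1) * cols = 9 * 3 = 27
Vertical edges: rows * (cols + 1) = 8 * 4 = 32
Total edges: 27 + 32 = 59
Edges drawn: 39
Remaining: 59 - 39 = 20

20


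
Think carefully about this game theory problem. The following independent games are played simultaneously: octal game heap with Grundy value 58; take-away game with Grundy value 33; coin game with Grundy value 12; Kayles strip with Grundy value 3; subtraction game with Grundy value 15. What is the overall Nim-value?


By the Sprague-Grundy theorem, the Grundy value of a sum of games is the XOR of individual Grundy values.
octal game heap: Grundy value = 58. Running XOR: 0 XOR 58 = 58
take-away game: Grundy value = 33. Running XOR: 58 XOR 33 = 27
coin game: Grundy value = 12. Running XOR: 27 XOR 12 = 23
Kayles strip: Grundy value = 3. Running XOR: 23 XOR 3 = 20
subtraction game: Grundy value = 15. Running XOR: 20 XOR 15 = 27
The combined Grundy value is 27.

27


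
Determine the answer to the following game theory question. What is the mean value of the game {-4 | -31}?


Game = {-4 | -31}, a switch {a | b} with numbers a > b.
Its thermograph has left wall a - t and right wall b + t, which meet at t = (a - b)/2, where both equal (a + b)/2. So the mast (mean value) is at (a + b)/2.
Mean = (-4 + (-31))/2 = -35/2 = -35/2

-35/2


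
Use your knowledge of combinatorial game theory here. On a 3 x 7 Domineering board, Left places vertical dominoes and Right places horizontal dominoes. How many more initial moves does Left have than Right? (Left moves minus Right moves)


Board is 3 x 7 (rows x cols).
Left (vertical) placements: (rows-1) * cols = 2 * 7 = 14
Right (horizontal) placements: rows * (cols-1) = 3 * 6 = 18
Advantage = Left - Right = 14 - 18 = -4

-4


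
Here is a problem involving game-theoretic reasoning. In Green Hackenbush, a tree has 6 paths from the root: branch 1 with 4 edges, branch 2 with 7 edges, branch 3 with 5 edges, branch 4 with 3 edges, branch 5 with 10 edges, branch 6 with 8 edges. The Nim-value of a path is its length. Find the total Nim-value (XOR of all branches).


The tree has 6 branches from the ground vertex.
In Green Hackenbush, the Nim-value of a simple path of length k is k.
Branch 1: length 4, Nim-value = 4
Branch 2: length 7, Nim-value = 7
Branch 3: length 5, Nim-value = 5
Branch 4: length 3, Nim-value = 3
Branch 5: length 10, Nim-value = 10
Branch 6: length 8, Nim-value = 8
Total Nim-value = XOR of all branch values:
0 XOR 4 = 4
4 XOR 7 = 3
3 XOR 5 = 6
6 XOR 3 = 5
5 XOR 10 = 15
15 XOR 8 = 7
Nim-value of the tree = 7

7


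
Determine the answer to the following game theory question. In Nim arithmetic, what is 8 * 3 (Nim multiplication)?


Nim multiplication is bilinear over XOR: (u XOR v) * w = (u*w) XOR (v*w).
So we split each operand into its bit components and XOR the pairwise Nim products.
8 = 8 (as XOR of powers of 2).
3 = 1 + 2 (as XOR of powers of 2).
Using the standard Nim-product table on single bits:
  2*2 = 3,   2*4 = 8,   2*8 = 12,
  4*4 = 6,   4*8 = 11,  8*8 = 13,
and  1*x = x (identity), k*l = l*k (commutative).
Pairwise Nim products:
  8 * 1 = 8
  8 * 2 = 12
XOR them: 8 XOR 12 = 4.
Result: 8 * 3 = 4 (in Nim).

4


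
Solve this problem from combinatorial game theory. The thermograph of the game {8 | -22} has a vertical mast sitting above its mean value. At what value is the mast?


Game = {8 | -22}, a switch {a | b} with numbers a > b.
Its thermograph has left wall a - t and right wall b + t, which meet at t = (a - b)/2, where both equal (a + b)/2. So the mast (mean value) is at (a + b)/2.
Mean = (8 + (-22))/2 = -14/2 = -7

-7


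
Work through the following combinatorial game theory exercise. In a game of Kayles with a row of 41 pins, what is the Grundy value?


Kayles: a move removes 1 or 2 adjacent pins from a contiguous row.
Removing pins from a row of k leaves two independent rows (a, b) with a + b = k - 1 (one pin) or a + b = k - 2 (two pins); an end removal gives a = 0.
By Sprague-Grundy, G(k) = mex{ G(a) XOR G(b) } over all these splits. G(0) = 0.
G(1): splits (0,0):0^0=0 -> mex({0}) = 1
G(2): splits (0,1):0^1=1 (0,0):0^0=0 -> mex({0, 1}) = 2
G(3): splits (0,2):0^2=2 (1,1):1^1=0 (0,1):0^1=1 -> mex({0, 1, 2}) = 3
G(4): splits (0,3):0^3=3 (1,2):1^2=3 (0,2):0^2=2 (1,1):1^1=0 -> mex({0, 2, 3}) = 1
G(5): splits (0,4):0^1=1 (1,3):1^3=2 (2,2):2^2=0 (0,3):0^3=3 (1,2):1^2=3 -> mex({0, 1, 2, 3}) = 4
G(6) = mex({0, 1, 2, 4}) = 3
G(7) = mex({0, 1, 3, 4, 5}) = 2
G(8) = mex({0, 2, 3, 5, 6}) = 1
G(9) = mex({0, 1, 2, 3, 6, 7}) = 4
G(10) = mex({0, 1, 3, 4, 5, 7}) = 2
G(11) = mex({0, 1, 2, 3, 4, 5}) = 6
G(12) = mex({0, 1, 2, 3, 5, 6, 7}) = 4
G(13) = mex({0, 2, 3, 4, 6, 7}) = 1
G(14) = mex({0, 1, 4, 5, 6, 7}) = 2
G(15) = mex({0, 1, 2, 3, 4, 5, 6}) = 7
G(16) = mex({0, 2, 3, 5, 6, 7}) = 1
G(17) = mex({0, 1, 2, 3, 5, 6, 7}) = 4
G(18) = mex({0, 1, 2, 4, 5, 6}) = 3
G(19) = mex({0, 1, 3, 4, 5, 7}) = 2
G(20) = mex({0, 2, 3, 4, 5, 6, 7}) = 1
G(21) = mex({0, 1, 2, 3, 5, 6, 7}) = 4
G(22) = mex({0, 1, 2, 3, 4, 5, 7}) = 6
G(23) = mex({0, 1, 2, 3, 4, 5, 6}) = 7
G(24) = mex({0, 1, 2, 3, 5, 6, 7}) = 4
G(25) = mex({0, 2, 3, 4, 6, 7}) = 1
G(26) = mex({0, 1, 3, 4, 5, 6, 7}) = 2
G(27) = mex({0, 1, 2, 3, 4, 5, 6, 7}) = 8
G(28) = mex({0, 1, 2, 3, 4, 6, 7, 8}) = 5
G(29) = mex({0, 1, 2, 3, 5, 6, 7, 8, 9}) = 4
G(30) = mex({0, 1, 2, 3, 4, 5, 6, 9, 10}) = 7
G(31) = mex({0, 1, 3, 4, 5, 7, 10, 11}) = 2
G(32) = mex({0, 2, 3, 4, 5, 6, 7, 9, 11}) = 1
G(33) = mex({0, 1, 2, 3, 4, 5, 6, 7, 9, 12}) = 8
G(34) = mex({0, 1, 2, 3, 4, 5, 7, 8, 11, 12}) = 6
G(35) = mex({0, 1, 2, 3, 4, 5, 6, 8, 9, 10, 11}) = 7
G(36) = mex({0, 1, 2, 3, 5, 6, 7, 9, 10}) = 4
G(37) = mex({0, 2, 3, 4, 6, 7, 9, 10, 11, 12}) = 1
G(38) = mex({0, 1, 3, 4, 5, 6, 7, 9, 10, 11, 12}) = 2
G(39) = mex({0, 1, 2, 4, 5, 6, 7, 9, 10, 12, 14}) = 3
G(40) = mex({0, 2, 3, 4, 6, 7, 11, 12, 14}) = 1
G(41) = mex({0, 1, 2, 3, 5, 6, 7, 9, 10, 11, 12}) = 4
Therefore G(41) = 4.

4


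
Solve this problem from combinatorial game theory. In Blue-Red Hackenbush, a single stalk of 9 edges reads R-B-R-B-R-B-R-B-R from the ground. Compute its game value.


Edges (from ground): R-B-R-B-R-B-R-B-R
By Berlekamp's sign-expansion rule, a Blue-Red Hackenbush stalk has the value of the surreal number whose sign sequence is the edge sequence with B -> + and R -> -.
Sign sequence: -+-+-+-+-
Trace the sign expansion in the surreal number tree, starting from 0:
Edge 1: R (sign -) -> bounds (-inf, 0), value = -1
Edge 2: B (sign +) -> bounds (-1, 0), value = -1/2
Edge 3: R (sign -) -> bounds (-1, -1/2), value = -3/4
Edge 4: B (sign +) -> bounds (-3/4, -1/2), value = -5/8
Edge 5: R (sign -) -> bounds (-3/4, -5/8), value = -11/16
Edge 6: B (sign +) -> bounds (-11/16, -5/8), value = -21/32
Edge 7: R (sign -) -> bounds (-11/16, -21/32), value = -43/64
Edge 8: B (sign +) -> bounds (-43/64, -21/32), value = -85/128
Edge 9: R (sign -) -> bounds (-43/64, -85/128), value = -171/256
Game value = -171/256

-171/256


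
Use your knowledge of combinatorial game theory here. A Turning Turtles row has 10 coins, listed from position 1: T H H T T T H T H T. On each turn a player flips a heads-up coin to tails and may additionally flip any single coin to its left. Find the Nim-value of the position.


Coins: T H H T T T H T H T
Key fact: a single head at position k behaves exactly like a Nim heap of size k (turning it to T and optionally flipping a coin at j < k corresponds to moving the heap from k to j, or to 0), and heads combine as a disjunctive sum (two heads at the same place would cancel, matching j XOR j = 0). So the Nim-value is the XOR of the 1-indexed positions of the heads.
Face-up positions (1-indexed): [2, 3, 7, 9]
XOR 0 with 2: 0 XOR 2 = 2
XOR 2 with 3: 2 XOR 3 = 1
XOR 1 with 7: 1 XOR 7 = 6
XOR 6 with 9: 6 XOR 9 = 15
Nim-value = 15

15


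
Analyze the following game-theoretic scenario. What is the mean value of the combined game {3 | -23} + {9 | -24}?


G1 = {3 | -23}, G2 = {9 | -24}
Each is a switch {a | b} with numbers a > b; its mean value is (a + b)/2, and mean value is additive over game sums: m(G1 + G2) = m(G1) + m(G2).
Mean of G1 = (3 + (-23))/2 = -20/2 = -10
Mean of G2 = (9 + (-24))/2 = -15/2 = -15/2
Mean of G1 + G2 = -10 + -15/2 = -35/2

-35/2


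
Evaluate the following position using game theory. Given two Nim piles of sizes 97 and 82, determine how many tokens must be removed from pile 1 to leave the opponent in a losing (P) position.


Piles: 97 and 82
Current XOR: 97 XOR 82 = 51 (non-zero, so this is an N-position).
To make the XOR zero, we need to find a move that balances the piles.
For pile 1 (size 97): target = 97 XOR 51 = 82
We reduce pile 1 from 97 to 82.
Tokens removed: 97 - 82 = 15
Verification: 82 XOR 82 = 0

15


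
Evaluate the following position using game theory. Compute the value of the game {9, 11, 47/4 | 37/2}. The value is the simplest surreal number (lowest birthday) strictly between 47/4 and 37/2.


Left options: {9, 11, 47/4}, max = 47/4
Right options: {37/2}, min = 37/2
All options are numbers and max(Left) < min(Right), so by the simplicity theorem the value is the simplest (earliest-born) number strictly between 47/4 and 37/2.
Integers 12 through 18 all lie strictly between 47/4 and 37/2.
Among integers, the simplest (lowest birthday = smallest |n|; 0 is born on day 0, +-n on day n) is 12.
No non-integer in the interval can be simpler: if x is a non-integer in the interval, then floor(x) or ceil(x) also lies in the interval (the interval contains an integer), and both are proper prefixes of x's sign expansion, i.e. born earlier. So the game value is 12.
Game value = 12

12


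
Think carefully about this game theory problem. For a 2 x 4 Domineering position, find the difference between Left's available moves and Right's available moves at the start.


Board is 2 x 4 (rows x cols).
Left (vertical) placements: (rows-1) * cols = 1 * 4 = 4
Right (horizontal) placements: rows * (cols-1) = 2 * 3 = 6
Advantage = Left - Right = 4 - 6 = -2

-2


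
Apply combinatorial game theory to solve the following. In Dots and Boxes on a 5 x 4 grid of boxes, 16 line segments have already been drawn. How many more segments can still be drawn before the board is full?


Grid: 5 x 4 boxes, i.e. 6 rows and 5 columns of dots.
Horizontal edges: (rows + 1) * cols = 6 * 4 = 24
Vertical edges: rows * (cols + 1) = 5 * 5 = 25
Total edges: 24 + 25 = 49
Edges drawn: 16
Remaining: 49 - 16 = 33

33


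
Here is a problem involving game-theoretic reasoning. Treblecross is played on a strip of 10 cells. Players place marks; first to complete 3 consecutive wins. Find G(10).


Treblecross: place X on empty cells; 3-in-a-row wins.
Playing within two cells of an existing X lets the opponent win at once, so sensible play treats the cells i-2..i+2 around each X as dead. The player left with no safe cell loses, so this is a normal-play take-away game on strips of safe cells.
Placing X at cell i (0-indexed) of a strip of k safe cells leaves independent strips of sizes max(0, i-2) and max(0, k-i-3). Hence G(k) = mex{ G(max(0,i-2)) XOR G(max(0,k-i-3)) : 0 <= i < k }, with G(0) = 0.
G(1): splits (0,0):0^0=0 -> mex({0}) = 1
G(2): splits (0,0):0^0=0 -> mex({0}) = 1
G(3): splits (0,0):0^0=0 -> mex({0}) = 1
G(4): splits (0,1):0^1=1 (0,0):0^0=0 -> mex({0, 1}) = 2
G(5): splits (0,2):0^1=1 (0,1):0^1=1 (0,0):0^0=0 -> mex({0, 1}) = 2
G(6) = mex({1}) = 0
G(7) = mex({0, 1, 2}) = 3
G(8) = mex({0, 1, 2}) = 3
G(9) = mex({0, 2}) = 1
G(10) = mex({0, 2, 3}) = 1
Therefore G(10) = 1.

1


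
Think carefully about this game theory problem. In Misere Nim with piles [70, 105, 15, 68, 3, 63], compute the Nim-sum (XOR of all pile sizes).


We need the XOR (exclusive or) of all pile sizes.
After XOR-ing pile 1 (size 70): 0 XOR 70 = 70
After XOR-ing pile 2 (size 105): 70 XOR 105 = 47
After XOR-ing pile 3 (size 15): 47 XOR 15 = 32
After XOR-ing pile 4 (size 68): 32 XOR 68 = 100
After XOR-ing pile 5 (size 3): 100 XOR 3 = 103
After XOR-ing pile 6 (size 63): 103 XOR 63 = 88
The Nim-value of this position is 88.

88


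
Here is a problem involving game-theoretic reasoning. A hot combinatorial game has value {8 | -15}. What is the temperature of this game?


The game is {8 | -15}, a switch {a | b} with numbers a > b.
Cooling {a | b} by t gives {a - t | b + t}, which stops being hot when a - t = b + t, i.e. at t = (a - b)/2. So the temperature of a switch is (a - b)/2.
Temperature = (Left option - Right option) / 2
= (8 - (-15)) / 2
= 23 / 2
= 23/2

23/2


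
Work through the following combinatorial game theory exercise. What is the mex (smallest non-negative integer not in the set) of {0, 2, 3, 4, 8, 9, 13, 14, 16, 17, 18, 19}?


Set = {0, 2, 3, 4, 8, 9, 13, 14, 16, 17, 18, 19}
0 is in the set.
1 is NOT in the set. This is the mex.
mex = 1

1


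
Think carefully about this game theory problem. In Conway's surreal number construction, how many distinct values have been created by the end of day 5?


Day 0: {|} = 0 is born. Count = 1.
Day n: the number of surreal numbers born by day n is 2^(n+1) - 1.
By day 0: 2^1 - 1 = 1
By day 1: 2^2 - 1 = 3
By day 2: 2^3 - 1 = 7
By day 3: 2^4 - 1 = 15
By day 4: 2^5 - 1 = 31
By day 5: 2^6 - 1 = 63
By day 5: 63 surreal numbers.

63


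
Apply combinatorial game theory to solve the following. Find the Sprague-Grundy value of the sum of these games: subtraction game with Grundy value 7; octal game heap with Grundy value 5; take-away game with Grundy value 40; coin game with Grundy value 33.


By the Sprague-Grundy theorem, the Grundy value of a sum of games is the XOR of individual Grundy values.
subtraction game: Grundy value = 7. Running XOR: 0 XOR 7 = 7
octal game heap: Grundy value = 5. Running XOR: 7 XOR 5 = 2
take-away game: Grundy value = 40. Running XOR: 2 XOR 40 = 42
coin game: Grundy value = 33. Running XOR: 42 XOR 33 = 11
The combined Grundy value is 11.

11


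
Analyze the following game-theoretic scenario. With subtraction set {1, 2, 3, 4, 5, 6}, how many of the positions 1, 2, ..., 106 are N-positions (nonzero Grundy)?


Subtraction set S = {1, 2, 3, 4, 5, 6}, so G(n) = n mod 7.
G(n) = 0 when n is a multiple of 7.
Multiples of 7 in [1, 106]: 15
N-positions (nonzero Grundy) = 106 - 15 = 91

91


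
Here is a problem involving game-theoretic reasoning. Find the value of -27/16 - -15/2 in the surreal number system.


x = -27/16, y = -15/2
Converting to common denominator: 16
x = -27/16, y = -120/16
x - y = -27/16 - -15/2 = 93/16

93/16


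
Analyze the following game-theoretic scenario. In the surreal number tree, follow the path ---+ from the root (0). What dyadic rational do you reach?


Sign expansion: ---+
Rule: track bounds (lo, hi), initially (-inf, +inf). On '+', the current value becomes lo and we move to the simplest number in (value, hi): value + 1 if hi = +inf, otherwise the midpoint (value + hi)/2. On '-', the current value becomes hi and we move to value - 1 if lo = -inf, otherwise the midpoint (lo + value)/2.
Start at 0.
Step 1: sign = -, move left. Bounds: (-inf, 0). Value = -1
Step 2: sign = -, move left. Bounds: (-inf, -1). Value = -2
Step 3: sign = -, move left. Bounds: (-inf, -2). Value = -3
Step 4: sign = +, move right. Bounds: (-3, -2). Value = -5/2
The surreal number with sign expansion ---+ is -5/2.

-5/2


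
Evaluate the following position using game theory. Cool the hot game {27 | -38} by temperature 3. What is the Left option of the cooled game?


Original game: {27 | -38} (a switch {a | b} with a > b).
Cooling by t (for t below the temperature (a - b)/2 = 65/2) taxes each move by t: {a | b} cooled by t is {a - t | b + t}.
Cooling amount: t = 3
Cooled Left option: 27 - 3 = 24
Cooled Right option: -38 + 3 = -35
Cooled game: {24 | -35}
Left option = 24

24


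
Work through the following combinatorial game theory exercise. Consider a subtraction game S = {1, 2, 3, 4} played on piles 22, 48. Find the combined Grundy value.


Subtraction set: {1, 2, 3, 4}
For this subtraction set, G(n) = n mod 5 (period = max + 1 = 5).
Pile 1 (size 22): G(22) = 22 mod 5 = 2
Pile 2 (size 48): G(48) = 48 mod 5 = 3
Total Grundy value = XOR of all: 2 XOR 3 = 1

1


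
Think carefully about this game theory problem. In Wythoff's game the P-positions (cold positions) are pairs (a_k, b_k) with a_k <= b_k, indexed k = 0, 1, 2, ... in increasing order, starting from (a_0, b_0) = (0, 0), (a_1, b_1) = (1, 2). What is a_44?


By Wythoff's theorem, a_k = floor(k * phi) and b_k = floor(k * phi^2) = a_k + k, where phi = (1 + sqrt(5))/2 is the golden ratio.
phi = (1 + sqrt(5))/2 = 1.618034
k = 44
k * phi = 44 * 1.618034 = 71.193496
a_44 = floor(k * phi) = 71

71
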